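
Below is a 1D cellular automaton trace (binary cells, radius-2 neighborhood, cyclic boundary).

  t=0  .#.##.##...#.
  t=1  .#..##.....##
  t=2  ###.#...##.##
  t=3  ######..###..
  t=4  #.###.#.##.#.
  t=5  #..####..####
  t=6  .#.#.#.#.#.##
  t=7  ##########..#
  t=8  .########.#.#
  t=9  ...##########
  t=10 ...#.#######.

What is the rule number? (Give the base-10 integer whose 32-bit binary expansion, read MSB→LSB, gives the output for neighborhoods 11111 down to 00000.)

  nb #####: next=#  (t=2,i=0, bit31=1)
  nb ####.: next=#  (t=2,i=1, bit30=1)
  nb ###.#: next=#  (t=2,i=2, bit29=1)
  nb ###..: next=.  (t=3,i=5, bit28=0)
  nb ##.##: next=#  (t=0,i=5, bit27=1)
  nb ##.#.: next=#  (t=1,i=0, bit26=1)
  nb ##..#: next=#  (t=3,i=6, bit25=1)
  nb ##...: next=.  (t=0,i=8, bit24=0)
  nb #.###: next=.  (t=2,i=11, bit23=0)
  nb #.##.: next=.  (t=0,i=3, bit22=0)
  nb #.#.#: next=#  (t=4,i=0, bit21=1)
  nb #.#..: next=#  (t=1,i=1, bit20=1)
  nb #..##: next=.  (t=1,i=3, bit19=0)
  nb #..#.: next=.  (t=0,i=0, bit18=0)
  nb #...#: next=.  (t=0,i=9, bit17=0)
  nb #....: next=.  (t=1,i=7, bit16=0)
  nb .####: next=.  (t=2,i=12, bit15=0)
  nb .###.: next=#  (t=3,i=9, bit14=1)
  nb .##.#: next=#  (t=0,i=4, bit13=1)
  nb .##..: next=.  (t=0,i=7, bit12=0)
  nb .#.##: next=.  (t=0,i=2, bit11=0)
  nb .#.#.: next=#  (t=4,i=12, bit10=1)
  nb .#..#: next=#  (t=0,i=12, bit9=1)
  nb .#...: next=#  (t=2,i=5, bit8=1)
  nb ..###: next=#  (t=3,i=0, bit7=1)
  nb ..##.: next=#  (t=1,i=4, bit6=1)
  nb ..#.#: next=#  (t=0,i=1, bit5=1)
  nb ..#..: next=#  (t=0,i=11, bit4=1)
  nb ...##: next=.  (t=1,i=10, bit3=0)
  nb ...#.: next=.  (t=0,i=10, bit2=0)
  nb ....#: next=#  (t=1,i=9, bit1=1)
  nb .....: next=#  (t=1,i=8, bit0=1)
  bits 11101110001100000110011111110011 = 3996149747

3996149747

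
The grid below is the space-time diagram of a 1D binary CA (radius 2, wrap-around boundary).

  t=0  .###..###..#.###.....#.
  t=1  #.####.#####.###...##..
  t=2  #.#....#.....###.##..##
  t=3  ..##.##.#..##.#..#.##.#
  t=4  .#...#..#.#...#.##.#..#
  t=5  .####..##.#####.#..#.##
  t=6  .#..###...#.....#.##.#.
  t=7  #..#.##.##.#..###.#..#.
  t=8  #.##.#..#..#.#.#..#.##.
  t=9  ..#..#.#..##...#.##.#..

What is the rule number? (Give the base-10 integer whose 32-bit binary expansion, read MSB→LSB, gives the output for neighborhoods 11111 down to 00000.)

  #####|.  b31=0 t=1,i=9
  ####.|.  b30=0 t=1,i=4
  ###.#|.  b29=0 t=1,i=5
  ###..|#  b28=1 t=0,i=3
  ##.##|.  b27=0 t=1,i=6
  ##.#.|.  b26=0 t=2,i=1
  ##..#|#  b25=1 t=0,i=4
  ##...|.  b24=0 t=0,i=16
  #.###|#  b23=1 t=0,i=13
  #.##.|#  b22=1 t=2,i=17
  #.#.#|.  b21=0 t=8,i=0
  #.#..|#  b20=1 t=2,i=2
  #..##|#  b19=1 t=0,i=0
  #..#.|#  b18=1 t=0,i=10
  #...#|#  b17=1 t=1,i=17
  #....|.  b16=0 t=0,i=17
  .####|.  b15=0 t=1,i=3
  .###.|#  b14=1 t=0,i=2
  .##.#|.  b13=0 t=3,i=3
  .##..|.  b12=0 t=1,i=20
  .#.##|.  b11=0 t=0,i=12
  .#.#.|.  b10=0 t=4,i=0
  .#..#|.  b9=0 t=0,i=22
  .#...|#  b8=1 t=2,i=3
  ..###|.  b7=0 t=0,i=1
  ..##.|.  b6=0 t=1,i=19
  ..#.#|#  b5=1 t=0,i=11
  ..#..|.  b4=0 t=0,i=21
  ...##|#  b3=1 t=1,i=18
  ...#.|#  b2=1 t=0,i=20
  ....#|#  b1=1 t=0,i=19
  .....|.  b0=0 t=0,i=18
  bits 00010010110111100100000100101110 = 316555566

316555566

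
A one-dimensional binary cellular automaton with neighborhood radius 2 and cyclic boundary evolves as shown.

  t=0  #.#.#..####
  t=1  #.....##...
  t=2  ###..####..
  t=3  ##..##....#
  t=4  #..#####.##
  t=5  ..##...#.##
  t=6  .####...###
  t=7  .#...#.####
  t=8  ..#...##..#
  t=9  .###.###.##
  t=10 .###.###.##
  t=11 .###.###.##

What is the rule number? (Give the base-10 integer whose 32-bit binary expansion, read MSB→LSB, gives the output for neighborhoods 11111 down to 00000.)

567114200

  [31] ##### => .  t=0,i=9
  [30] ####. => .  t=0,i=10
  [29] ###.# => #  t=0,i=0
  [28] ###.. => .  t=2,i=2
  [27] ##.## => .  t=4,i=8
  [26] ##.#. => .  t=0,i=1
  [25] ##..# => .  t=2,i=3
  [24] ##... => #  t=1,i=8
  [23] #.### => #  t=4,i=9
  [22] #.##. => #  t=5,i=9
  [21] #.#.# => .  t=0,i=2
  [20] #.#.. => .  t=0,i=4
  [19] #..## => #  t=0,i=6
  [18] #..#. => #  t=8,i=1
  [17] #...# => .  t=1,i=9
  [16] #.... => #  t=1,i=2
  [15] .#### => .  t=0,i=8
  [14] .###. => #  t=2,i=1
  [13] .##.# => #  t=9,i=10
  [12] .##.. => #  t=1,i=7
  [11] .#.## => #  t=5,i=8
  [10] .#.#. => .  t=0,i=3
  [9] .#..# => .  t=0,i=5
  [8] .#... => #  t=1,i=1
  [7] ..### => #  t=0,i=7
  [6] ..##. => #  t=1,i=6
  [5] ..#.# => .  t=5,i=7
  [4] ..#.. => #  t=1,i=0
  [3] ...## => #  t=1,i=5
  [2] ...#. => .  t=1,i=10
  [1] ....# => .  t=1,i=4
  [0] ..... => .  t=1,i=3
  bits 00100001110011010111100111011000 = 567114200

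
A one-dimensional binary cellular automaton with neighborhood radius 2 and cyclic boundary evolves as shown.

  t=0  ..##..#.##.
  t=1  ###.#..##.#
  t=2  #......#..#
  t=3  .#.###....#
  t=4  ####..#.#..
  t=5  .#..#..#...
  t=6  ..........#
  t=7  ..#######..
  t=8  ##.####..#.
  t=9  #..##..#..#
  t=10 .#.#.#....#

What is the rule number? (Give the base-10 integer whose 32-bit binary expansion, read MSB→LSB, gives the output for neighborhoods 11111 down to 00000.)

2212662347

  #####|#  b31=1 t=7,i=4
  ####.|.  b30=0 t=1,i=1
  ###.#|.  b29=0 t=1,i=2
  ###..|.  b28=0 t=3,i=5
  ##.##|.  b27=0 t=1,i=9
  ##.#.|.  b26=0 t=1,i=3
  ##..#|#  b25=1 t=0,i=4
  ##...|#  b24=1 t=0,i=10
  #.###|#  b23=1 t=1,i=10
  #.##.|#  b22=1 t=0,i=8
  #.#.#|#  b21=1 t=3,i=1
  #.#..|.  b20=0 t=1,i=4
  #..##|.  b19=0 t=1,i=6
  #..#.|.  b18=0 t=0,i=5
  #...#|#  b17=1 t=0,i=0
  #....|.  b16=0 t=2,i=2
  .####|#  b15=1 t=1,i=0
  .###.|.  b14=0 t=3,i=4
  .##.#|.  b13=0 t=1,i=8
  .##..|.  b12=0 t=0,i=3
  .#.##|#  b11=1 t=0,i=7
  .#.#.|#  b10=1 t=3,i=0
  .#..#|.  b9=0 t=1,i=5
  .#...|.  b8=0 t=5,i=8
  ..###|.  b7=0 t=4,i=0
  ..##.|#  b6=1 t=0,i=2
  ..#.#|.  b5=0 t=0,i=6
  ..#..|.  b4=0 t=2,i=7
  ...##|#  b3=1 t=0,i=1
  ...#.|.  b2=0 t=2,i=6
  ....#|#  b1=1 t=2,i=5
  .....|#  b0=1 t=2,i=3
  bits 10000011111000101000110001001011 = 2212662347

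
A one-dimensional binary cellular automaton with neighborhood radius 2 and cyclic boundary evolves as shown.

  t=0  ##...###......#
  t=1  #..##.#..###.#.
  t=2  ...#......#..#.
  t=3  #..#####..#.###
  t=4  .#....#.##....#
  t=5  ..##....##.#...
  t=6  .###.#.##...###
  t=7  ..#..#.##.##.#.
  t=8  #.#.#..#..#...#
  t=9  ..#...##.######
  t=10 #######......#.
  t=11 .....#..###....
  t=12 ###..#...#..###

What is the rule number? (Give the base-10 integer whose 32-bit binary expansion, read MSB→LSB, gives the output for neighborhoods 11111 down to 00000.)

  nb #####: next=.  (t=3,i=5, bit31=0)
  nb ####.: next=#  (t=3,i=6, bit30=1)
  nb ###.#: next=.  (t=1,i=11, bit29=0)
  nb ###..: next=.  (t=0,i=1, bit28=0)
  nb ##.##: next=.  (t=6,i=0, bit27=0)
  nb ##.#.: next=.  (t=1,i=5, bit26=0)
  nb ##..#: next=#  (t=3,i=1, bit25=1)
  nb ##...: next=.  (t=0,i=2, bit24=0)
  nb #.###: next=.  (t=3,i=12, bit23=0)
  nb #.##.: next=#  (t=4,i=8, bit22=1)
  nb #.#.#: next=#  (t=1,i=13, bit21=1)
  nb #.#..: next=.  (t=1,i=0, bit20=0)
  nb #..##: next=.  (t=1,i=2, bit19=0)
  nb #..#.: next=#  (t=2,i=12, bit18=1)
  nb #...#: next=#  (t=0,i=3, bit17=1)
  nb #....: next=#  (t=0,i=9, bit16=1)
  nb .####: next=.  (t=3,i=4, bit15=0)
  nb .###.: next=#  (t=0,i=0, bit14=1)
  nb .##.#: next=.  (t=1,i=4, bit13=0)
  nb .##..: next=#  (t=4,i=9, bit12=1)
  nb .#.##: next=.  (t=3,i=11, bit11=0)
  nb .#.#.: next=.  (t=1,i=14, bit10=0)
  nb .#..#: next=.  (t=1,i=1, bit9=0)
  nb .#...: next=#  (t=2,i=4, bit8=1)
  nb ..###: next=.  (t=0,i=5, bit7=0)
  nb ..##.: next=#  (t=1,i=3, bit6=1)
  nb ..#.#: next=.  (t=3,i=10, bit5=0)
  nb ..#..: next=#  (t=2,i=3, bit4=1)
  nb ...##: next=#  (t=0,i=4, bit3=1)
  nb ...#.: next=.  (t=2,i=2, bit2=0)
  nb ....#: next=.  (t=0,i=12, bit1=0)
  nb .....: next=#  (t=0,i=10, bit0=1)
  bits 01000010011001110101000101011001 = 1114067289

1114067289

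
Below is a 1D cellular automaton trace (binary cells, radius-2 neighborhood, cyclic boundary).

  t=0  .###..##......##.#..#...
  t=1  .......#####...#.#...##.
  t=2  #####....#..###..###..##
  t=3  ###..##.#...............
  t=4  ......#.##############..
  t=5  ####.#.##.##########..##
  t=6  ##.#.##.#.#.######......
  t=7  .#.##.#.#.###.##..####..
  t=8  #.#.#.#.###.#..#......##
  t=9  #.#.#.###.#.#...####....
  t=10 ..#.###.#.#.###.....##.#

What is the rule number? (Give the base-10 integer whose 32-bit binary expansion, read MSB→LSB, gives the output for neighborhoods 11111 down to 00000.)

  #####|#  b31=1 t=1,i=9
  ####.|.  b30=0 t=1,i=10
  ###.#|#  b29=1 t=5,i=3
  ###..|.  b28=0 t=0,i=3
  ##.##|.  b27=0 t=5,i=9
  ##.#.|.  b26=0 t=0,i=16
  ##..#|.  b25=0 t=0,i=4
  ##...|#  b24=1 t=0,i=8
  #.###|#  b23=1 t=4,i=8
  #.##.|.  b22=0 t=5,i=7
  #.#.#|#  b21=1 t=5,i=5
  #.#..|#  b20=1 t=0,i=17
  #..##|.  b19=0 t=0,i=5
  #..#.|.  b18=0 t=0,i=19
  #...#|#  b17=1 t=1,i=13
  #....|#  b16=1 t=0,i=9
  .####|.  b15=0 t=1,i=8
  .###.|.  b14=0 t=0,i=2
  .##.#|#  b13=1 t=0,i=15
  .##..|#  b12=1 t=0,i=7
  .#.##|#  b11=1 t=4,i=7
  .#.#.|.  b10=0 t=1,i=16
  .#..#|.  b9=0 t=0,i=18
  .#...|#  b8=1 t=0,i=21
  ..###|.  b7=0 t=0,i=1
  ..##.|.  b6=0 t=0,i=6
  ..#.#|.  b5=0 t=1,i=15
  ..#..|.  b4=0 t=0,i=20
  ...##|.  b3=0 t=0,i=0
  ...#.|#  b2=1 t=1,i=14
  ....#|.  b1=0 t=0,i=12
  .....|#  b0=1 t=0,i=10
  bits 10100001101100110011100100000101 = 2712877317

2712877317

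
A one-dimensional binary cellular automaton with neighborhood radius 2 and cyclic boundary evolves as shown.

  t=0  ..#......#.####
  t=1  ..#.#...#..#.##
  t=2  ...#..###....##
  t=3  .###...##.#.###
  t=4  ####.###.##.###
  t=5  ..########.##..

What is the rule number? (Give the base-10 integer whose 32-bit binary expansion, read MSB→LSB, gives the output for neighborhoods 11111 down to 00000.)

  nb #####: next=.  (t=4,i=0, bit31=0)
  nb ####.: next=#  (t=0,i=13, bit30=1)
  nb ###.#: next=#  (t=3,i=14, bit29=1)
  nb ###..: next=#  (t=0,i=14, bit28=1)
  nb ##.##: next=#  (t=3,i=0, bit27=1)
  nb ##.#.: next=#  (t=3,i=9, bit26=1)
  nb ##..#: next=.  (t=0,i=0, bit25=0)
  nb ##...: next=.  (t=2,i=0, bit24=0)
  nb #.###: next=#  (t=0,i=11, bit23=1)
  nb #.##.: next=#  (t=1,i=13, bit22=1)
  nb #.#.#: next=#  (t=3,i=10, bit21=1)
  nb #.#..: next=.  (t=1,i=4, bit20=0)
  nb #..##: next=.  (t=2,i=5, bit19=0)
  nb #..#.: next=.  (t=0,i=1, bit18=0)
  nb #...#: next=#  (t=1,i=6, bit17=1)
  nb #....: next=#  (t=0,i=4, bit16=1)
  nb .####: next=.  (t=0,i=12, bit15=0)
  nb .###.: next=#  (t=2,i=7, bit14=1)
  nb .##.#: next=.  (t=3,i=8, bit13=0)
  nb .##..: next=#  (t=1,i=14, bit12=1)
  nb .#.##: next=.  (t=0,i=10, bit11=0)
  nb .#.#.: next=#  (t=1,i=3, bit10=1)
  nb .#..#: next=.  (t=1,i=9, bit9=0)
  nb .#...: next=.  (t=0,i=3, bit8=0)
  nb ..###: next=.  (t=2,i=6, bit7=0)
  nb ..##.: next=#  (t=2,i=13, bit6=1)
  nb ..#.#: next=.  (t=0,i=9, bit5=0)
  nb ..#..: next=#  (t=0,i=2, bit4=1)
  nb ...##: next=#  (t=2,i=12, bit3=1)
  nb ...#.: next=#  (t=0,i=8, bit2=1)
  nb ....#: next=.  (t=0,i=7, bit1=0)
  nb .....: next=.  (t=0,i=5, bit0=0)
  bits 01111100111000110101010001011100 = 2095273052

2095273052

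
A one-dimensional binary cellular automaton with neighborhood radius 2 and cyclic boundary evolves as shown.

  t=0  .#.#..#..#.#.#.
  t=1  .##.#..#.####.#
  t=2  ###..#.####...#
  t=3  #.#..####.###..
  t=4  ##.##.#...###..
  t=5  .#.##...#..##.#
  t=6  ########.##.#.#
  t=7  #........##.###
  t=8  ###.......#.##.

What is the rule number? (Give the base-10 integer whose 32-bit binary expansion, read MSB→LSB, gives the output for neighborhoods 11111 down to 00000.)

300678692

  nb #####: next=.  (t=6,i=1, bit31=0)
  nb ####.: next=.  (t=1,i=11, bit30=0)
  nb ###.#: next=.  (t=1,i=12, bit29=0)
  nb ###..: next=#  (t=2,i=2, bit28=1)
  nb ##.##: next=.  (t=3,i=9, bit27=0)
  nb ##.#.: next=.  (t=1,i=3, bit26=0)
  nb ##..#: next=.  (t=2,i=3, bit25=0)
  nb ##...: next=#  (t=2,i=11, bit24=1)
  nb #.###: next=#  (t=1,i=9, bit23=1)
  nb #.##.: next=#  (t=1,i=1, bit22=1)
  nb #.#.#: next=#  (t=0,i=11, bit21=1)
  nb #.#..: next=.  (t=0,i=3, bit20=0)
  nb #..##: next=#  (t=3,i=4, bit19=1)
  nb #..#.: next=.  (t=0,i=0, bit18=0)
  nb #...#: next=#  (t=2,i=12, bit17=1)
  nb #....: next=#  (t=7,i=2, bit16=1)
  nb .####: next=#  (t=1,i=10, bit15=1)
  nb .###.: next=#  (t=3,i=11, bit14=1)
  nb .##.#: next=#  (t=1,i=2, bit13=1)
  nb .##..: next=#  (t=5,i=4, bit12=1)
  nb .#.##: next=#  (t=1,i=0, bit11=1)
  nb .#.#.: next=#  (t=0,i=2, bit10=1)
  nb .#..#: next=#  (t=0,i=4, bit9=1)
  nb .#...: next=.  (t=4,i=7, bit8=0)
  nb ..###: next=.  (t=2,i=14, bit7=0)
  nb ..##.: next=.  (t=4,i=0, bit6=0)
  nb ..#.#: next=#  (t=0,i=1, bit5=1)
  nb ..#..: next=.  (t=0,i=6, bit4=0)
  nb ...##: next=.  (t=2,i=13, bit3=0)
  nb ...#.: next=#  (t=5,i=7, bit2=1)
  nb ....#: next=.  (t=7,i=7, bit1=0)
  nb .....: next=.  (t=7,i=3, bit0=0)
  bits 00010001111010111111111000100100 = 300678692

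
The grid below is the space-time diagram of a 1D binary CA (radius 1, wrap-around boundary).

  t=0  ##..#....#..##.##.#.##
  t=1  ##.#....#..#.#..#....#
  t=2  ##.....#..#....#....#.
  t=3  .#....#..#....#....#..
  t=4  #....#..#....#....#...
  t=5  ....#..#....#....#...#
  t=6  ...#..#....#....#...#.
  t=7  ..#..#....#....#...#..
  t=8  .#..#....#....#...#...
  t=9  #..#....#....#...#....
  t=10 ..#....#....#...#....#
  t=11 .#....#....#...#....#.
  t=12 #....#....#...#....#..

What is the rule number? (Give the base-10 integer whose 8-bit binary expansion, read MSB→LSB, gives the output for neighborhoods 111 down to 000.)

  nb ###: next=#  (t=0,i=0, bit7=1)
  nb ##.: next=#  (t=0,i=1, bit6=1)
  nb #.#: next=.  (t=0,i=14, bit5=0)
  nb #..: next=.  (t=0,i=2, bit4=0)
  nb .##: next=.  (t=0,i=12, bit3=0)
  nb .#.: next=.  (t=0,i=4, bit2=0)
  nb ..#: next=#  (t=0,i=3, bit1=1)
  nb ...: next=.  (t=0,i=6, bit0=0)
  bits 11000010 = 194

194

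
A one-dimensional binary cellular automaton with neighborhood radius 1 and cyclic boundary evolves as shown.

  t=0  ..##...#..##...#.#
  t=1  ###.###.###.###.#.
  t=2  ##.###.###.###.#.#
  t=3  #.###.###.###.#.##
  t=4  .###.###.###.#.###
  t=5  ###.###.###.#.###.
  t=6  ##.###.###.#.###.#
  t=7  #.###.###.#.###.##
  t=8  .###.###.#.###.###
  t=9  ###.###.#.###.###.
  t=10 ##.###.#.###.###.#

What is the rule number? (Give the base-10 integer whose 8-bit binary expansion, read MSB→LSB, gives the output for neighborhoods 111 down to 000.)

187

  nb ###: next=#  (t=1,i=1, bit7=1)
  nb ##.: next=.  (t=0,i=3, bit6=0)
  nb #.#: next=#  (t=0,i=16, bit5=1)
  nb #..: next=#  (t=0,i=0, bit4=1)
  nb .##: next=#  (t=0,i=2, bit3=1)
  nb .#.: next=.  (t=0,i=7, bit2=0)
  nb ..#: next=#  (t=0,i=1, bit1=1)
  nb ...: next=#  (t=0,i=5, bit0=1)
  bits 10111011 = 187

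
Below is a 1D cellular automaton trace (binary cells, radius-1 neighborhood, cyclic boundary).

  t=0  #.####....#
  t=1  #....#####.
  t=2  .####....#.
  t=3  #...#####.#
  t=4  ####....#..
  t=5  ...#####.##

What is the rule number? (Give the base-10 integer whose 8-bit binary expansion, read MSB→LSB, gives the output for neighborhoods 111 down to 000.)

  ###|.  b7=0 t=0,i=3
  ##.|#  b6=1 t=0,i=0
  #.#|.  b5=0 t=0,i=1
  #..|#  b4=1 t=0,i=6
  .##|.  b3=0 t=0,i=2
  .#.|.  b2=0 t=1,i=0
  ..#|#  b1=1 t=0,i=9
  ...|#  b0=1 t=0,i=7
  bits 01010011 = 83

83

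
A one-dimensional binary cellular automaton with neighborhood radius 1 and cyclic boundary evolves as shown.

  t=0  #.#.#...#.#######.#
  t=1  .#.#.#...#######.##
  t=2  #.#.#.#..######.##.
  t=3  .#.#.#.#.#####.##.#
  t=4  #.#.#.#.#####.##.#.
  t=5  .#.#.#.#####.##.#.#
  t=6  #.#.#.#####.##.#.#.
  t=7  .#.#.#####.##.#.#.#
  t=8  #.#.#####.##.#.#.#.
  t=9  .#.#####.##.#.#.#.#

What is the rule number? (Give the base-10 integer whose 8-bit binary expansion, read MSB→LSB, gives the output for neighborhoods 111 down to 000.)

  ### -> #   bit 7 = 1  t=0,i=11
  ##. -> .   bit 6 = 0  t=0,i=0
  #.# -> #   bit 5 = 1  t=0,i=1
  #.. -> #   bit 4 = 1  t=0,i=5
  .## -> #   bit 3 = 1  t=0,i=10
  .#. -> .   bit 2 = 0  t=0,i=2
  ..# -> .   bit 1 = 0  t=0,i=7
  ... -> .   bit 0 = 0  t=0,i=6
  bits 10111000 = 184

184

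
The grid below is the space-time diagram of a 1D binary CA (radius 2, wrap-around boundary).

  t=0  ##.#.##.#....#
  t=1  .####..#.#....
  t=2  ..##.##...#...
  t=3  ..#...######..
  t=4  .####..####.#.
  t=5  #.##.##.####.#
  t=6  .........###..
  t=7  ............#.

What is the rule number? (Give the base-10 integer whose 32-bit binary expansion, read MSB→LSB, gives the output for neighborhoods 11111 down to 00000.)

  ##### -> #   bit 31 = 1  t=3,i=8
  ####. -> #   bit 30 = 1  t=1,i=3
  ###.# -> #   bit 29 = 1  t=0,i=1
  ###.. -> .   bit 28 = 0  t=1,i=4
  ##.## -> .   bit 27 = 0  t=2,i=4
  ##.#. -> #   bit 26 = 1  t=0,i=2
  ##..# -> #   bit 25 = 1  t=1,i=5
  ##... -> #   bit 24 = 1  t=2,i=7
  #.### -> .   bit 23 = 0  t=5,i=8
  #.##. -> .   bit 22 = 0  t=0,i=5
  #.#.# -> #   bit 21 = 1  t=0,i=3
  #.#.. -> .   bit 20 = 0  t=0,i=8
  #..## -> #   bit 19 = 1  t=4,i=0
  #..#. -> #   bit 18 = 1  t=1,i=6
  #...# -> #   bit 17 = 1  t=2,i=8
  #.... -> .   bit 16 = 0  t=0,i=10
  .#### -> #   bit 15 = 1  t=1,i=2
  .###. -> .   bit 14 = 0  t=0,i=0
  .##.# -> .   bit 13 = 0  t=0,i=6
  .##.. -> #   bit 12 = 1  t=2,i=6
  .#.## -> #   bit 11 = 1  t=0,i=4
  .#.#. -> .   bit 10 = 0  t=1,i=8
  .#..# -> #   bit 9 = 1  t=4,i=13
  .#... -> #   bit 8 = 1  t=0,i=9
  ..### -> .   bit 7 = 0  t=0,i=13
  ..##. -> #   bit 6 = 1  t=2,i=2
  ..#.# -> .   bit 5 = 0  t=1,i=7
  ..#.. -> #   bit 4 = 1  t=2,i=10
  ...## -> .   bit 3 = 0  t=0,i=12
  ...#. -> #   bit 2 = 1  t=2,i=9
  ....# -> .   bit 1 = 0  t=0,i=11
  ..... -> .   bit 0 = 0  t=1,i=12
  bits 11100111001011101001101101010100 = 3878591316

3878591316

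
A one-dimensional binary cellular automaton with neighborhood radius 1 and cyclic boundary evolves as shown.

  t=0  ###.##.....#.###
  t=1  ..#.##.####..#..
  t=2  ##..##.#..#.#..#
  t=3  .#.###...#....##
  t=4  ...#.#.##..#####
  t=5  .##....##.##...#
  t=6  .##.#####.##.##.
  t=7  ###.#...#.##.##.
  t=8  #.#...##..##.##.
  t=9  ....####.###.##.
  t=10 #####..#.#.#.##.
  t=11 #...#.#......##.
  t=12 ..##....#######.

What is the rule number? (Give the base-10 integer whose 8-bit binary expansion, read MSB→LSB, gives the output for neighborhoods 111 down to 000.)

75

  ### -> .   bit 7 = 0  t=0,i=0
  ##. -> #   bit 6 = 1  t=0,i=2
  #.# -> .   bit 5 = 0  t=0,i=3
  #.. -> .   bit 4 = 0  t=0,i=6
  .## -> #   bit 3 = 1  t=0,i=4
  .#. -> .   bit 2 = 0  t=0,i=11
  ..# -> #   bit 1 = 1  t=0,i=10
  ... -> #   bit 0 = 1  t=0,i=7
  bits 01001011 = 75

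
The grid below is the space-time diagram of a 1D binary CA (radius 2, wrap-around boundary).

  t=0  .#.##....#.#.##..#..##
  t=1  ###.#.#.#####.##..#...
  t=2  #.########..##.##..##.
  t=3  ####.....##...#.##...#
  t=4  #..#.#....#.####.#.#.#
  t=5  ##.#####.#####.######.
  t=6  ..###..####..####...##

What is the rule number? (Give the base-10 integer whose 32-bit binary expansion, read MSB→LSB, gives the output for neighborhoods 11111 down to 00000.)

1051959204

  nb #####: next=.  (t=1,i=10, bit31=0)
  nb ####.: next=.  (t=1,i=11, bit30=0)
  nb ###.#: next=#  (t=1,i=2, bit29=1)
  nb ###..: next=#  (t=2,i=9, bit28=1)
  nb ##.##: next=#  (t=1,i=13, bit27=1)
  nb ##.#.: next=#  (t=0,i=0, bit26=1)
  nb ##..#: next=#  (t=0,i=15, bit25=1)
  nb ##...: next=.  (t=0,i=5, bit24=0)
  nb #.###: next=#  (t=1,i=8, bit23=1)
  nb #.##.: next=.  (t=0,i=3, bit22=0)
  nb #.#.#: next=#  (t=0,i=1, bit21=1)
  nb #.#..: next=#  (t=4,i=5, bit20=1)
  nb #..##: next=.  (t=0,i=19, bit19=0)
  nb #..#.: next=.  (t=0,i=16, bit18=0)
  nb #...#: next=#  (t=1,i=20, bit17=1)
  nb #....: next=#  (t=0,i=6, bit16=1)
  nb .####: next=#  (t=1,i=9, bit15=1)
  nb .###.: next=.  (t=1,i=1, bit14=0)
  nb .##.#: next=.  (t=0,i=21, bit13=0)
  nb .##..: next=#  (t=0,i=4, bit12=1)
  nb .#.##: next=#  (t=0,i=2, bit11=1)
  nb .#.#.: next=#  (t=0,i=10, bit10=1)
  nb .#..#: next=#  (t=0,i=18, bit9=1)
  nb .#...: next=#  (t=1,i=19, bit8=1)
  nb ..###: next=#  (t=1,i=0, bit7=1)
  nb ..##.: next=.  (t=0,i=20, bit6=0)
  nb ..#.#: next=#  (t=0,i=9, bit5=1)
  nb ..#..: next=.  (t=0,i=17, bit4=0)
  nb ...##: next=.  (t=1,i=21, bit3=0)
  nb ...#.: next=#  (t=0,i=8, bit2=1)
  nb ....#: next=.  (t=0,i=7, bit1=0)
  nb .....: next=.  (t=3,i=6, bit0=0)
  bits 00111110101100111001111110100100 = 1051959204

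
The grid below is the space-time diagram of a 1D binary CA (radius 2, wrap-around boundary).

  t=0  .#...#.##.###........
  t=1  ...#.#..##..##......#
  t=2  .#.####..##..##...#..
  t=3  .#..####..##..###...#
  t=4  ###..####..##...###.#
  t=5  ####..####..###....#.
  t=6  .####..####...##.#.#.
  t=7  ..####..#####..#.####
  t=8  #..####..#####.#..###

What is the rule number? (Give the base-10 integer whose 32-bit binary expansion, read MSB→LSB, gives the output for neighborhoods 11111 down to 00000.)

  nb #####: next=#  (t=7,i=10, bit31=1)
  nb ####.: next=#  (t=2,i=5, bit30=1)
  nb ###.#: next=.  (t=4,i=18, bit29=0)
  nb ###..: next=#  (t=0,i=12, bit28=1)
  nb ##.##: next=#  (t=0,i=9, bit27=1)
  nb ##.#.: next=.  (t=6,i=16, bit26=0)
  nb ##..#: next=#  (t=1,i=10, bit25=1)
  nb ##...: next=#  (t=0,i=13, bit24=1)
  nb #.###: next=.  (t=0,i=10, bit23=0)
  nb #.##.: next=.  (t=0,i=7, bit22=0)
  nb #.#.#: next=#  (t=6,i=17, bit21=1)
  nb #.#..: next=#  (t=1,i=5, bit20=1)
  nb #..##: next=.  (t=1,i=7, bit19=0)
  nb #..#.: next=.  (t=7,i=14, bit18=0)
  nb #...#: next=#  (t=0,i=3, bit17=1)
  nb #....: next=.  (t=0,i=14, bit16=0)
  nb .####: next=#  (t=2,i=4, bit15=1)
  nb .###.: next=.  (t=0,i=11, bit14=0)
  nb .##.#: next=#  (t=0,i=8, bit13=1)
  nb .##..: next=#  (t=1,i=9, bit12=1)
  nb .#.##: next=.  (t=0,i=6, bit11=0)
  nb .#.#.: next=#  (t=1,i=4, bit10=1)
  nb .#..#: next=#  (t=1,i=6, bit9=1)
  nb .#...: next=.  (t=0,i=2, bit8=0)
  nb ..###: next=.  (t=3,i=4, bit7=0)
  nb ..##.: next=.  (t=1,i=8, bit6=0)
  nb ..#.#: next=#  (t=0,i=5, bit5=1)
  nb ..#..: next=.  (t=0,i=1, bit4=0)
  nb ...##: next=.  (t=4,i=15, bit3=0)
  nb ...#.: next=.  (t=0,i=0, bit2=0)
  nb ....#: next=#  (t=0,i=20, bit1=1)
  nb .....: next=.  (t=0,i=15, bit0=0)
  bits 11011011001100101011011000100010 = 3677533730

3677533730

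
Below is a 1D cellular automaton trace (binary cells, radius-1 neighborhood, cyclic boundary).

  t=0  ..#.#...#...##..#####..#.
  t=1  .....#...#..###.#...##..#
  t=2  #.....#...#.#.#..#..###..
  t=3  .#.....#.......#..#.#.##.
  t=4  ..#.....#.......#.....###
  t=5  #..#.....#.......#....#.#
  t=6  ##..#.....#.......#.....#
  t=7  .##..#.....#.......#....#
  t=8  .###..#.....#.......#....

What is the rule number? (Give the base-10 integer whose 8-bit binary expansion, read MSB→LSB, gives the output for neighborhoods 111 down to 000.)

88

  [7] ### => .  t=0,i=17
  [6] ##. => #  t=0,i=13
  [5] #.# => .  t=0,i=3
  [4] #.. => #  t=0,i=5
  [3] .## => #  t=0,i=12
  [2] .#. => .  t=0,i=2
  [1] ..# => .  t=0,i=1
  [0] ... => .  t=0,i=0
  bits 01011000 = 88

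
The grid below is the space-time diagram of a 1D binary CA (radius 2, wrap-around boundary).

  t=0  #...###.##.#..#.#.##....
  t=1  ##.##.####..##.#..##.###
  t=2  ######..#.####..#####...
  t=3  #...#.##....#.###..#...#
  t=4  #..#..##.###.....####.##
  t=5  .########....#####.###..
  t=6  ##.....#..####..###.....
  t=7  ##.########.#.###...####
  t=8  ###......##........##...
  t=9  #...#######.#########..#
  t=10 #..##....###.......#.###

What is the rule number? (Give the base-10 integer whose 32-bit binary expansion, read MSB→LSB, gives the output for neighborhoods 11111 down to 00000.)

  #####|.  b31=0 t=1,i=23
  ####.|#  b30=1 t=1,i=0
  ###.#|#  b29=1 t=0,i=6
  ###..|.  b28=0 t=1,i=9
  ##.##|#  b27=1 t=0,i=7
  ##.#.|.  b26=0 t=0,i=10
  ##..#|#  b25=1 t=1,i=10
  ##...|.  b24=0 t=0,i=20
  #.###|.  b23=0 t=1,i=6
  #.##.|#  b22=1 t=0,i=8
  #.#.#|.  b21=0 t=0,i=16
  #.#..|.  b20=0 t=0,i=11
  #..##|#  b19=1 t=1,i=11
  #..#.|#  b18=1 t=0,i=13
  #...#|.  b17=0 t=0,i=2
  #....|#  b16=1 t=0,i=21
  .####|.  b15=0 t=1,i=7
  .###.|.  b14=0 t=0,i=5
  .##.#|#  b13=1 t=0,i=9
  .##..|#  b12=1 t=0,i=19
  .#.##|.  b11=0 t=0,i=17
  .#.#.|#  b10=1 t=0,i=15
  .#..#|#  b9=1 t=0,i=12
  .#...|#  b8=1 t=0,i=1
  ..###|#  b7=1 t=0,i=4
  ..##.|#  b6=1 t=1,i=12
  ..#.#|.  b5=0 t=0,i=14
  ..#..|#  b4=1 t=0,i=0
  ...##|#  b3=1 t=0,i=3
  ...#.|#  b2=1 t=0,i=23
  ....#|#  b1=1 t=0,i=22
  .....|#  b0=1 t=4,i=14
  bits 01101010010011010011011111011111 = 1783445471

1783445471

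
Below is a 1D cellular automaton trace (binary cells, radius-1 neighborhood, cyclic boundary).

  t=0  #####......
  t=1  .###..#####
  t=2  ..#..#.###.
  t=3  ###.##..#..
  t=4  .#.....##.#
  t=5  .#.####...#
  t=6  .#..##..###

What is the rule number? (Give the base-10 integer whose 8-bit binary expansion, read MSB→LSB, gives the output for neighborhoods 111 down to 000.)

135

  [7] ### => #  t=0,i=1
  [6] ##. => .  t=0,i=4
  [5] #.# => .  t=1,i=0
  [4] #.. => .  t=0,i=5
  [3] .## => .  t=0,i=0
  [2] .#. => #  t=2,i=2
  [1] ..# => #  t=0,i=10
  [0] ... => #  t=0,i=6
  bits 10000111 = 135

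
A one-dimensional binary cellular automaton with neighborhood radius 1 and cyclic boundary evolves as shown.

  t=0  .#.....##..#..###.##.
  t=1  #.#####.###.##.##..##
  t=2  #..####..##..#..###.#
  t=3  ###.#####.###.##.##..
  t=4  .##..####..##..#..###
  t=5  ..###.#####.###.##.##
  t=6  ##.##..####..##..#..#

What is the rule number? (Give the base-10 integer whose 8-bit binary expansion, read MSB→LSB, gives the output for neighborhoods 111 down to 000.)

211

  ### -> #   bit 7 = 1  t=0,i=15
  ##. -> #   bit 6 = 1  t=0,i=8
  #.# -> .   bit 5 = 0  t=0,i=17
  #.. -> #   bit 4 = 1  t=0,i=2
  .## -> .   bit 3 = 0  t=0,i=7
  .#. -> .   bit 2 = 0  t=0,i=1
  ..# -> #   bit 1 = 1  t=0,i=0
  ... -> #   bit 0 = 1  t=0,i=3
  bits 11010011 = 211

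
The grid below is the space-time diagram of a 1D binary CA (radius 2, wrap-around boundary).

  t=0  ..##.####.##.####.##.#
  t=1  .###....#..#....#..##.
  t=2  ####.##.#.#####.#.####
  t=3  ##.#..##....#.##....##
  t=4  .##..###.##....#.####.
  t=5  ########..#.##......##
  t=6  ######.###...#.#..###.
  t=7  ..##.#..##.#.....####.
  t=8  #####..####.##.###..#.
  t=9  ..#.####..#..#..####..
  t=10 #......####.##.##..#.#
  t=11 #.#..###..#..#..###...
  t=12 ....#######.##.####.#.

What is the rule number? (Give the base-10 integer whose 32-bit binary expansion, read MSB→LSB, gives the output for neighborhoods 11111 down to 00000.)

  ##### -> #   bit 31 = 1  t=2,i=0
  ####. -> .   bit 30 = 0  t=0,i=7
  ###.# -> #   bit 29 = 1  t=0,i=8
  ###.. -> #   bit 28 = 1  t=1,i=3
  ##.## -> .   bit 27 = 0  t=0,i=4
  ##.#. -> #   bit 26 = 1  t=0,i=20
  ##..# -> #   bit 25 = 1  t=1,i=21
  ##... -> .   bit 24 = 0  t=1,i=4
  #.### -> .   bit 23 = 0  t=0,i=5
  #.##. -> .   bit 22 = 0  t=0,i=10
  #.#.# -> .   bit 21 = 0  t=2,i=8
  #.#.. -> .   bit 20 = 0  t=0,i=21
  #..## -> #   bit 19 = 1  t=0,i=1
  #..#. -> #   bit 18 = 1  t=1,i=10
  #...# -> #   bit 17 = 1  t=6,i=11
  #.... -> #   bit 16 = 1  t=1,i=5
  .#### -> .   bit 15 = 0  t=0,i=6
  .###. -> #   bit 14 = 1  t=1,i=2
  .##.# -> #   bit 13 = 1  t=0,i=3
  .##.. -> #   bit 12 = 1  t=1,i=20
  .#.## -> .   bit 11 = 0  t=2,i=9
  .#.#. -> .   bit 10 = 0  t=6,i=14
  .#..# -> .   bit 9 = 0  t=0,i=0
  .#... -> #   bit 8 = 1  t=1,i=12
  ..### -> #   bit 7 = 1  t=1,i=1
  ..##. -> #   bit 6 = 1  t=0,i=2
  ..#.# -> .   bit 5 = 0  t=3,i=12
  ..#.. -> #   bit 4 = 1  t=1,i=8
  ...## -> #   bit 3 = 1  t=3,i=19
  ...#. -> .   bit 2 = 0  t=1,i=7
  ....# -> #   bit 1 = 1  t=1,i=6
  ..... -> .   bit 0 = 0  t=5,i=16
  bits 10110110000011110111000111011010 = 3054465498

3054465498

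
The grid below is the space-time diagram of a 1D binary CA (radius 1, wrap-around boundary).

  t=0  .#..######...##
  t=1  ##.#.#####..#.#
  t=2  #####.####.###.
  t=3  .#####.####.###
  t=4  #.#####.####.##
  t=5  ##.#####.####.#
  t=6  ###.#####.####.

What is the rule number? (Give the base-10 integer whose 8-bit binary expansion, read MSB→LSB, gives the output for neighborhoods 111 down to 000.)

230

  ###|#  b7=1 t=0,i=5
  ##.|#  b6=1 t=0,i=9
  #.#|#  b5=1 t=0,i=0
  #..|.  b4=0 t=0,i=2
  .##|.  b3=0 t=0,i=4
  .#.|#  b2=1 t=0,i=1
  ..#|#  b1=1 t=0,i=3
  ...|.  b0=0 t=0,i=11
  bits 11100110 = 230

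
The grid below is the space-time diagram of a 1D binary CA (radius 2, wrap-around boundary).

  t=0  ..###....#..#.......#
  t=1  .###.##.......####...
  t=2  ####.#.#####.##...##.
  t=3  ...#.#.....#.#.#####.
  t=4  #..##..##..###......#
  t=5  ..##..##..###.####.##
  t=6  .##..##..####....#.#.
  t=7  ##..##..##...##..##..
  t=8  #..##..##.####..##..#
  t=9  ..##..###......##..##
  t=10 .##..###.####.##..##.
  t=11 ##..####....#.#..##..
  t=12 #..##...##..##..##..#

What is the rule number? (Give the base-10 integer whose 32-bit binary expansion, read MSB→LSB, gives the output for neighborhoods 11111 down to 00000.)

  [31] ##### => .  t=2,i=9
  [30] ####. => .  t=1,i=16
  [29] ###.# => #  t=1,i=3
  [28] ###.. => .  t=0,i=4
  [27] ##.## => .  t=1,i=4
  [26] ##.#. => .  t=2,i=4
  [25] ##..# => .  t=4,i=1
  [24] ##... => #  t=0,i=5
  [23] #.### => .  t=2,i=0
  [22] #.##. => #  t=1,i=5
  [21] #.#.# => #  t=2,i=5
  [20] #.#.. => .  t=3,i=5
  [19] #..## => #  t=0,i=1
  [18] #..#. => .  t=0,i=11
  [17] #...# => #  t=2,i=16
  [16] #.... => #  t=0,i=6
  [15] .#### => .  t=1,i=15
  [14] .###. => #  t=0,i=3
  [13] .##.# => #  t=2,i=19
  [12] .##.. => .  t=1,i=6
  [11] .#.## => .  t=2,i=6
  [10] .#.#. => #  t=3,i=4
  [9] .#..# => .  t=0,i=0
  [8] .#... => .  t=0,i=13
  [7] ..### => #  t=0,i=2
  [6] ..##. => #  t=2,i=18
  [5] ..#.# => #  t=3,i=3
  [4] ..#.. => .  t=0,i=9
  [3] ...## => #  t=1,i=0
  [2] ...#. => .  t=0,i=8
  [1] ....# => .  t=0,i=7
  [0] ..... => #  t=0,i=15
  bits 00100001011010110110010011101001 = 560686313

560686313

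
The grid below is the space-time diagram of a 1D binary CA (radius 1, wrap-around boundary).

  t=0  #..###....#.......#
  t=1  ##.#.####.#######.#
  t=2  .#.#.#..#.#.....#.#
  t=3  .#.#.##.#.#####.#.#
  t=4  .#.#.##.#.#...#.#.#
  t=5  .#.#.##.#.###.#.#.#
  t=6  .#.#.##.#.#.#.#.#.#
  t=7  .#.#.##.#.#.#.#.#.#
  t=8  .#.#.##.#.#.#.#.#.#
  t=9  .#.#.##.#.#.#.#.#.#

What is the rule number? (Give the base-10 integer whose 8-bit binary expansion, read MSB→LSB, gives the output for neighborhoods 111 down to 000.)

  ### -> .   bit 7 = 0  t=0,i=4
  ##. -> #   bit 6 = 1  t=0,i=0
  #.# -> .   bit 5 = 0  t=1,i=2
  #.. -> #   bit 4 = 1  t=0,i=1
  .## -> #   bit 3 = 1  t=0,i=3
  .#. -> #   bit 2 = 1  t=0,i=10
  ..# -> .   bit 1 = 0  t=0,i=2
  ... -> #   bit 0 = 1  t=0,i=7
  bits 01011101 = 93

93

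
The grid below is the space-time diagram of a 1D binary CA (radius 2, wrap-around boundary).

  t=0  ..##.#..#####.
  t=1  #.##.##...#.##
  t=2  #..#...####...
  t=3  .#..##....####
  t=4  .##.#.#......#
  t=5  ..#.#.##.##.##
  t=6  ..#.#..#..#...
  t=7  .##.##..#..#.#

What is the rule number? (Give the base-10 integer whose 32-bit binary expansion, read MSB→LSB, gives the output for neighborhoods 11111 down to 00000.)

2972853093

  nb #####: next=#  (t=0,i=10, bit31=1)
  nb ####.: next=.  (t=0,i=11, bit30=0)
  nb ###.#: next=#  (t=1,i=0, bit29=1)
  nb ###..: next=#  (t=0,i=12, bit28=1)
  nb ##.##: next=.  (t=1,i=1, bit27=0)
  nb ##.#.: next=.  (t=0,i=4, bit26=0)
  nb ##..#: next=.  (t=5,i=0, bit25=0)
  nb ##...: next=#  (t=0,i=13, bit24=1)
  nb #.###: next=.  (t=1,i=12, bit23=0)
  nb #.##.: next=.  (t=1,i=2, bit22=0)
  nb #.#.#: next=#  (t=4,i=4, bit21=1)
  nb #.#..: next=#  (t=0,i=5, bit20=1)
  nb #..##: next=.  (t=0,i=7, bit19=0)
  nb #..#.: next=.  (t=2,i=2, bit18=0)
  nb #...#: next=#  (t=0,i=0, bit17=1)
  nb #....: next=.  (t=3,i=7, bit16=0)
  nb .####: next=.  (t=0,i=9, bit15=0)
  nb .###.: next=.  (t=1,i=13, bit14=0)
  nb .##.#: next=#  (t=0,i=3, bit13=1)
  nb .##..: next=.  (t=1,i=6, bit12=0)
  nb .#.##: next=.  (t=1,i=11, bit11=0)
  nb .#.#.: next=.  (t=4,i=5, bit10=0)
  nb .#..#: next=#  (t=0,i=6, bit9=1)
  nb .#...: next=#  (t=2,i=4, bit8=1)
  nb ..###: next=.  (t=0,i=8, bit7=0)
  nb ..##.: next=#  (t=0,i=2, bit6=1)
  nb ..#.#: next=#  (t=1,i=10, bit5=1)
  nb ..#..: next=.  (t=2,i=0, bit4=0)
  nb ...##: next=.  (t=0,i=1, bit3=0)
  nb ...#.: next=#  (t=1,i=9, bit2=1)
  nb ....#: next=.  (t=3,i=8, bit1=0)
  nb .....: next=#  (t=4,i=9, bit0=1)
  bits 10110001001100100010001101100101 = 2972853093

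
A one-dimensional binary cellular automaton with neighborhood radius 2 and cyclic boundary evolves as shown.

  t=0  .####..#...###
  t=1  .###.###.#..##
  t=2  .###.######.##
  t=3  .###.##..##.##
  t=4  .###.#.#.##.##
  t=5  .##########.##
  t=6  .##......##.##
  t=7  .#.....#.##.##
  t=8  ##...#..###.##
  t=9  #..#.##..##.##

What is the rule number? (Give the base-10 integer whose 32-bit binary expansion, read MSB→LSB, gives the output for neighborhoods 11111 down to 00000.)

1727458898

  #####|.  b31=0 t=2,i=7
  ####.|#  b30=1 t=0,i=3
  ###.#|#  b29=1 t=0,i=13
  ###..|.  b28=0 t=0,i=4
  ##.##|.  b27=0 t=0,i=0
  ##.#.|#  b26=1 t=1,i=8
  ##..#|#  b25=1 t=0,i=5
  ##...|.  b24=0 t=6,i=3
  #.###|#  b23=1 t=0,i=1
  #.##.|#  b22=1 t=2,i=12
  #.#.#|#  b21=1 t=4,i=5
  #.#..|#  b20=1 t=1,i=9
  #..##|.  b19=0 t=1,i=11
  #..#.|#  b18=1 t=0,i=6
  #...#|#  b17=1 t=0,i=9
  #....|.  b16=0 t=6,i=4
  .####|#  b15=1 t=0,i=2
  .###.|#  b14=1 t=0,i=12
  .##.#|#  b13=1 t=1,i=13
  .##..|.  b12=0 t=3,i=6
  .#.##|#  b11=1 t=4,i=8
  .#.#.|#  b10=1 t=4,i=6
  .#..#|#  b9=1 t=1,i=10
  .#...|.  b8=0 t=0,i=8
  ..###|.  b7=0 t=0,i=11
  ..##.|#  b6=1 t=1,i=12
  ..#.#|.  b5=0 t=7,i=7
  ..#..|#  b4=1 t=0,i=7
  ...##|.  b3=0 t=0,i=10
  ...#.|.  b2=0 t=7,i=6
  ....#|#  b1=1 t=6,i=7
  .....|.  b0=0 t=6,i=5
  bits 01100110111101101110111001010010 = 1727458898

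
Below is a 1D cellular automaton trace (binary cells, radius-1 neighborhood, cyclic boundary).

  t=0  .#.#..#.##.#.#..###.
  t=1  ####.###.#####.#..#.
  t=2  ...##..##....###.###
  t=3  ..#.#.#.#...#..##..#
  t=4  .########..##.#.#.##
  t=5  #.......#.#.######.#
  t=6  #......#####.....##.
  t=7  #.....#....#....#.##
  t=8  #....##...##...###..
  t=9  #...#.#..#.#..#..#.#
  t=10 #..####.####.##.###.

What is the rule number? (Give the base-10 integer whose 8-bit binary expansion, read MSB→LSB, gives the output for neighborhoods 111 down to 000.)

102

  [7] ### => .  t=0,i=17
  [6] ##. => #  t=0,i=9
  [5] #.# => #  t=0,i=2
  [4] #.. => .  t=0,i=4
  [3] .## => .  t=0,i=8
  [2] .#. => #  t=0,i=1
  [1] ..# => #  t=0,i=0
  [0] ... => .  t=2,i=1
  bits 01100110 = 102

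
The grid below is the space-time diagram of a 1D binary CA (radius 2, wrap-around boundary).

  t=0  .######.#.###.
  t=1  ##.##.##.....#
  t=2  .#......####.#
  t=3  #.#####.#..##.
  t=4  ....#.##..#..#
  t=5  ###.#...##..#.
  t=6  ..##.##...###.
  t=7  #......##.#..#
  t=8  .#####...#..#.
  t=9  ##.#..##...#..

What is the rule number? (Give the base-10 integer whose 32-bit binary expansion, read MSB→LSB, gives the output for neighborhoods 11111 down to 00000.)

  #####|#  b31=1 t=0,i=3
  ####.|.  b30=0 t=0,i=5
  ###.#|#  b29=1 t=0,i=6
  ###..|.  b28=0 t=0,i=12
  ##.##|.  b27=0 t=1,i=2
  ##.#.|#  b26=1 t=0,i=7
  ##..#|#  b25=1 t=0,i=13
  ##...|#  b24=1 t=1,i=8
  #.###|.  b23=0 t=0,i=10
  #.##.|.  b22=0 t=1,i=3
  #.#.#|.  b21=0 t=0,i=8
  #.#..|.  b20=0 t=2,i=1
  #..##|#  b19=1 t=0,i=0
  #..#.|#  b18=1 t=4,i=9
  #...#|#  b17=1 t=5,i=6
  #....|#  b16=1 t=1,i=9
  .####|.  b15=0 t=0,i=2
  .###.|.  b14=0 t=0,i=11
  .##.#|.  b13=0 t=1,i=4
  .##..|.  b12=0 t=1,i=7
  .#.##|.  b11=0 t=0,i=9
  .#.#.|#  b10=1 t=2,i=0
  .#..#|.  b9=0 t=3,i=9
  .#...|#  b8=1 t=2,i=2
  ..###|#  b7=1 t=0,i=1
  ..##.|.  b6=0 t=3,i=11
  ..#.#|#  b5=1 t=4,i=4
  ..#..|.  b4=0 t=4,i=10
  ...##|.  b3=0 t=1,i=12
  ...#.|.  b2=0 t=4,i=3
  ....#|#  b1=1 t=1,i=11
  .....|#  b0=1 t=1,i=10
  bits 10100111000011110000010110100011 = 2802779555

2802779555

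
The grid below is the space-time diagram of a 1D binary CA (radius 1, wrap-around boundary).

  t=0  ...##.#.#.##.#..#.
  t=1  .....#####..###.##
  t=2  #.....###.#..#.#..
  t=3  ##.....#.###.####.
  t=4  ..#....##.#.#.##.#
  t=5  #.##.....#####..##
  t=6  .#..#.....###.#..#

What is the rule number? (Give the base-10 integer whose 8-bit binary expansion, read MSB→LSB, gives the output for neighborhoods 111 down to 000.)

  ### -> #   bit 7 = 1  t=1,i=6
  ##. -> .   bit 6 = 0  t=0,i=4
  #.# -> #   bit 5 = 1  t=0,i=5
  #.. -> #   bit 4 = 1  t=0,i=14
  .## -> .   bit 3 = 0  t=0,i=3
  .#. -> #   bit 2 = 1  t=0,i=6
  ..# -> .   bit 1 = 0  t=0,i=2
  ... -> .   bit 0 = 0  t=0,i=0
  bits 10110100 = 180

180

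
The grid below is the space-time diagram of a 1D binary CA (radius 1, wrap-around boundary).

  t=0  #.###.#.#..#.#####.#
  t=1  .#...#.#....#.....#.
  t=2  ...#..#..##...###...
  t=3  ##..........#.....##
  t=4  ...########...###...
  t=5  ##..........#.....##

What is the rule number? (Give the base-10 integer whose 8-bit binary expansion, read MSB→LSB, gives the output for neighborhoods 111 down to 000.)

  ###|.  b7=0 t=0,i=3
  ##.|.  b6=0 t=0,i=0
  #.#|#  b5=1 t=0,i=1
  #..|.  b4=0 t=0,i=9
  .##|.  b3=0 t=0,i=2
  .#.|.  b2=0 t=0,i=6
  ..#|.  b1=0 t=0,i=10
  ...|#  b0=1 t=1,i=3
  bits 00100001 = 33

33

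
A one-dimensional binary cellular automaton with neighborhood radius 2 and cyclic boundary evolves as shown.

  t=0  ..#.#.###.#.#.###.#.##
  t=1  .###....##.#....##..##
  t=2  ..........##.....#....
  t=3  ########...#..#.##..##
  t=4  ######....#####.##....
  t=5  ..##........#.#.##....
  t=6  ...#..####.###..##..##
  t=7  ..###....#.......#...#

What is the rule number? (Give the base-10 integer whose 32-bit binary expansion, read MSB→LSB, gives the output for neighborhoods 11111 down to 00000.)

2756974133

  #####|#  b31=1 t=3,i=0
  ####.|.  b30=0 t=3,i=6
  ###.#|#  b29=1 t=0,i=8
  ###..|.  b28=0 t=1,i=3
  ##.##|.  b27=0 t=1,i=0
  ##.#.|#  b26=1 t=0,i=9
  ##..#|.  b25=0 t=0,i=0
  ##...|.  b24=0 t=1,i=4
  #.###|.  b23=0 t=0,i=6
  #.##.|#  b22=1 t=0,i=20
  #.#.#|.  b21=0 t=0,i=4
  #.#..|#  b20=1 t=1,i=11
  #..##|.  b19=0 t=1,i=19
  #..#.|#  b18=1 t=0,i=1
  #...#|.  b17=0 t=3,i=9
  #....|.  b16=0 t=1,i=5
  .####|.  b15=0 t=3,i=21
  .###.|.  b14=0 t=0,i=7
  .##.#|.  b13=0 t=1,i=9
  .##..|#  b12=1 t=0,i=21
  .#.##|.  b11=0 t=0,i=5
  .#.#.|#  b10=1 t=0,i=3
  .#..#|#  b9=1 t=3,i=12
  .#...|.  b8=0 t=1,i=12
  ..###|.  b7=0 t=3,i=20
  ..##.|.  b6=0 t=1,i=8
  ..#.#|#  b5=1 t=0,i=2
  ..#..|#  b4=1 t=2,i=17
  ...##|.  b3=0 t=1,i=7
  ...#.|#  b2=1 t=2,i=16
  ....#|.  b1=0 t=1,i=6
  .....|#  b0=1 t=2,i=0
  bits 10100100010101000001011000110101 = 2756974133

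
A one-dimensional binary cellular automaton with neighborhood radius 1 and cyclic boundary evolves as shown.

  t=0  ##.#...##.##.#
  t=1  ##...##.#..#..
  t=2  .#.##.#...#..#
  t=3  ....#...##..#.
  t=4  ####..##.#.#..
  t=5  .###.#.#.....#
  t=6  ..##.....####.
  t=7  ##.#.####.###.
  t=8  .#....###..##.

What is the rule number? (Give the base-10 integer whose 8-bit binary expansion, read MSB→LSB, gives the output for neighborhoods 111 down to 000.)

  nb ###: next=#  (t=0,i=0, bit7=1)
  nb ##.: next=#  (t=0,i=1, bit6=1)
  nb #.#: next=.  (t=0,i=2, bit5=0)
  nb #..: next=.  (t=0,i=4, bit4=0)
  nb .##: next=.  (t=0,i=7, bit3=0)
  nb .#.: next=.  (t=0,i=3, bit2=0)
  nb ..#: next=#  (t=0,i=6, bit1=1)
  nb ...: next=#  (t=0,i=5, bit0=1)
  bits 11000011 = 195

195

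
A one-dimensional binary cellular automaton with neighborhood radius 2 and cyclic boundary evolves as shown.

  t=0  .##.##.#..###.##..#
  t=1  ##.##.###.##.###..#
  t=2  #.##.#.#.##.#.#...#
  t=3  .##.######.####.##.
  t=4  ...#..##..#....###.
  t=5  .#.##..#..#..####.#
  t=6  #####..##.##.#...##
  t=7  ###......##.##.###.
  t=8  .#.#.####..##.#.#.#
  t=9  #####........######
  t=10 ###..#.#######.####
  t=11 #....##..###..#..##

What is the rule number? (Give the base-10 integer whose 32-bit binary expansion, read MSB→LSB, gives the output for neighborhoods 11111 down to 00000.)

2373082811

  ##### -> #   bit 31 = 1  t=3,i=6
  ####. -> .   bit 30 = 0  t=3,i=8
  ###.# -> .   bit 29 = 0  t=0,i=12
  ###.. -> .   bit 28 = 0  t=1,i=15
  ##.## -> #   bit 27 = 1  t=0,i=3
  ##.#. -> #   bit 26 = 1  t=0,i=6
  ##..# -> .   bit 25 = 0  t=0,i=16
  ##... -> #   bit 24 = 1  t=4,i=18
  #.### -> .   bit 23 = 0  t=1,i=6
  #.##. -> #   bit 22 = 1  t=0,i=1
  #.#.# -> #   bit 21 = 1  t=2,i=5
  #.#.. -> #   bit 20 = 1  t=0,i=7
  #..## -> .   bit 19 = 0  t=0,i=9
  #..#. -> .   bit 18 = 0  t=0,i=17
  #...# -> #   bit 17 = 1  t=2,i=16
  #.... -> .   bit 16 = 0  t=4,i=0
  .#### -> .   bit 15 = 0  t=3,i=5
  .###. -> #   bit 14 = 1  t=0,i=11
  .##.# -> .   bit 13 = 0  t=0,i=2
  .##.. -> #   bit 12 = 1  t=0,i=15
  .#.## -> #   bit 11 = 1  t=0,i=0
  .#.#. -> #   bit 10 = 1  t=2,i=6
  .#..# -> #   bit 9 = 1  t=0,i=8
  .#... -> .   bit 8 = 0  t=2,i=15
  ..### -> #   bit 7 = 1  t=0,i=10
  ..##. -> .   bit 6 = 0  t=2,i=18
  ..#.# -> #   bit 5 = 1  t=0,i=18
  ..#.. -> #   bit 4 = 1  t=4,i=3
  ...## -> #   bit 3 = 1  t=2,i=17
  ...#. -> .   bit 2 = 0  t=4,i=2
  ....# -> #   bit 1 = 1  t=4,i=1
  ..... -> #   bit 0 = 1  t=7,i=5
  bits 10001101011100100101111010111011 = 2373082811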